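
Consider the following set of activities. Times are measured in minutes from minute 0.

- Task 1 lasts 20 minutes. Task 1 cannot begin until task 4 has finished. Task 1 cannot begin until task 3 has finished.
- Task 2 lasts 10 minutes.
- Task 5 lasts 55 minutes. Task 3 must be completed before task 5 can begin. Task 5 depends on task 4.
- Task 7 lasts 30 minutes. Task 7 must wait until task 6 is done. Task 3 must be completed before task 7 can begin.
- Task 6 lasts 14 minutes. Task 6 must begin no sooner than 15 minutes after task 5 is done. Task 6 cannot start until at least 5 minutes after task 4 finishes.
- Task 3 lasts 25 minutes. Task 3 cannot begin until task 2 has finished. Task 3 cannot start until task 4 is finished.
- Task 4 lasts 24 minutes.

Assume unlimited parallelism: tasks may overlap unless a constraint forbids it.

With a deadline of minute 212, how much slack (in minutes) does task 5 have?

Nothing blocks task 4, so it runs from minute 0 to minute 24.
Nothing blocks task 2, so it runs from minute 0 to minute 10.
Task 3 has to wait for task 2 (finishes minute 10); task 4 (finishes minute 24). The latest of these is minute 24, so task 3 runs minute 24 to 24 + 25 = minute 49.
For task 5: task 3 (finishes minute 49); task 4 (finishes minute 24). Taking the maximum gives a start of minute 49, and it finishes at 49 + 55 = minute 104.

Working backward from the deadline:
To finish by minute 212, task 7 (duration 30) must start no later than minute 182.
Task 6 must finish before task 7 (must start by minute 182). With a 14-minute duration, task 6 must start by 182 − 14 = minute 168.
Since task 6 (must start by minute 168, minus 15-minute gap → minute 153) depends on it, task 5 must finish by minute 153. Backing off its 55-minute duration gives a latest start of minute 98.
So task 5 can start as early as minute 49 and as late as minute 98, giving 98 − 49 = 49 minutes of slack.

49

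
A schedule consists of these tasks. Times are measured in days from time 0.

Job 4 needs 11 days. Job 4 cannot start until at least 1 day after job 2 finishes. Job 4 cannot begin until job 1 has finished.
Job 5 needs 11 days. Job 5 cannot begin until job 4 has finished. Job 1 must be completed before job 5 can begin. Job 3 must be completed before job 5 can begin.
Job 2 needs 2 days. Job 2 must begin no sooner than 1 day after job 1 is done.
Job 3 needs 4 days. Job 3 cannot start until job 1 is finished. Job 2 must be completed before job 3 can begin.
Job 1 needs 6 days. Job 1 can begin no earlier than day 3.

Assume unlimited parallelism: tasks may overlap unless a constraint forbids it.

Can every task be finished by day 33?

Job 1 cannot begin until its own release at day 3. It runs from day 3 to 3 + 6 = day 9.
Job 2 waits on job 1 (finishes day 9, plus 1-day gap → day 10), so it starts at day 10 and finishes at 10 + 2 = day 12.
Job 4 cannot start until job 2 (finishes day 12, plus 1-day gap → day 13); job 1 (finishes day 9). The controlling bound is day 13, so job 4 finishes at 13 + 11 = day 24.
For job 3: job 1 (finishes day 9); job 2 (finishes day 12). Taking the maximum gives a start of day 12, and it finishes at 12 + 4 = day 16.
Job 5 needs all of job 4 (finishes day 24); job 1 (finishes day 9); job 3 (finishes day 16). That puts its earliest start at day 24; it finishes at 24 + 11 = day 35.
The earliest everything can be done is day 35, which is after the deadline of 33, so it is not possible.

No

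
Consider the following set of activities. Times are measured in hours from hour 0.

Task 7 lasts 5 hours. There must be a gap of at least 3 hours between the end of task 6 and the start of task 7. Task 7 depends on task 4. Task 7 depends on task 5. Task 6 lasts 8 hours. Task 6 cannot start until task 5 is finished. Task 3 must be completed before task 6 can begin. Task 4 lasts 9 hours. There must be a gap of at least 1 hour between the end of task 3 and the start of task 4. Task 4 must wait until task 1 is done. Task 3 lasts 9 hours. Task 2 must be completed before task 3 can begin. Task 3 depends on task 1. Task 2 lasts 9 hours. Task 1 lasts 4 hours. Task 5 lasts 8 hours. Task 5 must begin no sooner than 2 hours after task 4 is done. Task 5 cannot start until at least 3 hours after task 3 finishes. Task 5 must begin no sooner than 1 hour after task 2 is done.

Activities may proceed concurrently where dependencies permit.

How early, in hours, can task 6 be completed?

46

Nothing blocks task 2, so it runs from hour 0 to hour 9.
Task 1 can start immediately at hour 0; it finishes at hour 4.
Task 3 cannot start until task 2 (finishes hour 9); task 1 (finishes hour 4). The controlling bound is hour 9, so task 3 finishes at 9 + 9 = hour 18.
Task 4 needs all of task 3 (finishes hour 18, plus 1-hour gap → hour 19); task 1 (finishes hour 4). That puts its earliest start at hour 19; it finishes at 19 + 9 = hour 28.
Task 5 needs all of task 4 (finishes hour 28, plus 2-hour gap → hour 30); task 3 (finishes hour 18, plus 3-hour gap → hour 21); task 2 (finishes hour 9, plus 1-hour gap → hour 10). That puts its earliest start at hour 30; it finishes at 30 + 8 = hour 38.
Task 6 needs all of task 5 (finishes hour 38); task 3 (finishes hour 18). That puts its earliest start at hour 38; it finishes at 38 + 8 = hour 46.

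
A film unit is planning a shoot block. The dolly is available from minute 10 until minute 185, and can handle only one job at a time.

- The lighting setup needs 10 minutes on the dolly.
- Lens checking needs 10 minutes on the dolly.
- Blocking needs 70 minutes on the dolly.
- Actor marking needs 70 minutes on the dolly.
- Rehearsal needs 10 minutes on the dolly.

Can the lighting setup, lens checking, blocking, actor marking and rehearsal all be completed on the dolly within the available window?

Yes

The dolly window is 185 − 10 = 175 minutes.
Running back to back, the jobs need 10 + 10 + 70 + 70 + 10 = 170 minutes on the dolly.
Since 170 ≤ 175, they fit within the window.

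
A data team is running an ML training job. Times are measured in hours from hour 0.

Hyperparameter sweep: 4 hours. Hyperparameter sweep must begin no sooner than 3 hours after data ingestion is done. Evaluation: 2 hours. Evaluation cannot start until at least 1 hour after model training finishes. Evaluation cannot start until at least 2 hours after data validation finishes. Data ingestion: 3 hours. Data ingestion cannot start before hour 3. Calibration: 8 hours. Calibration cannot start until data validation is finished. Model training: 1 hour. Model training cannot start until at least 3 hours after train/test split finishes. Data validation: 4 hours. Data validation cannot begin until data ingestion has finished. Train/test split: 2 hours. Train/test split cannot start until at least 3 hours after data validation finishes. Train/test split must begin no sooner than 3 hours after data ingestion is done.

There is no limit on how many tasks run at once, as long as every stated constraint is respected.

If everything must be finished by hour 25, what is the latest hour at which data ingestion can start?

Evaluation has no dependents, so it just needs to finish by hour 25. Starting by 25 − 2 = hour 23 achieves that.
Since evaluation (must start by hour 23, minus 1-hour gap → hour 22) depends on it, model training must finish by hour 22. Backing off its 1-hour duration gives a latest start of hour 21.
Train/test split feeds into model training (must start by hour 21, minus 3-hour gap → hour 18); so train/test split must finish by hour 18 and therefore start by hour 16.
Calibration must finish by hour 25; it takes 8 hours, so it must start by 25 − 8 = hour 17.
Data validation feeds train/test split (must start by hour 16, minus 3-hour gap → hour 13); evaluation (must start by hour 23, minus 2-hour gap → hour 21); calibration (must start by hour 17). Taking the minimum, data validation must finish by hour 13 and start by 13 − 4 = hour 9.
Nothing follows hyperparameter sweep; the deadline of hour 25 is its only limit. It must start by 25 − 4 = hour 21.
Data ingestion has several dependents: data validation (must start by hour 9); train/test split (must start by hour 16, minus 3-hour gap → hour 13); hyperparameter sweep (must start by hour 21, minus 3-hour gap → hour 18). The earliest of those limits is hour 9, so data ingestion must start by 9 − 3 = hour 6.

6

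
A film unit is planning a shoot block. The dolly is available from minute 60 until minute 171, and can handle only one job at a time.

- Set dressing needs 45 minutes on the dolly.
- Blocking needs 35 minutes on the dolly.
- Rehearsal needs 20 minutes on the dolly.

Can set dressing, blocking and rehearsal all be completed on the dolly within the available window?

Yes

The dolly window is 171 − 60 = 111 minutes.
Running back to back, the jobs need 45 + 35 + 20 = 100 minutes on the dolly.
Since 100 ≤ 111, they fit within the window.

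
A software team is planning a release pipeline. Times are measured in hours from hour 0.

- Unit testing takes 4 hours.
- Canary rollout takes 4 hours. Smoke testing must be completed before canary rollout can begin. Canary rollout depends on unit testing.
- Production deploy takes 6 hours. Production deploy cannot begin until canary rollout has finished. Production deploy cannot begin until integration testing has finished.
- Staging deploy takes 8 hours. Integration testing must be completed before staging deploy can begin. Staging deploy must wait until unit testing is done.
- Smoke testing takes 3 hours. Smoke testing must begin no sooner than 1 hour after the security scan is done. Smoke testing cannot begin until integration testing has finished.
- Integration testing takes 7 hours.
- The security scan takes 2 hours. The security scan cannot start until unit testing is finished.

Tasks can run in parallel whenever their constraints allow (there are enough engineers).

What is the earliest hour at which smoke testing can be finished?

10

Integration testing can start immediately at hour 0; it finishes at hour 7.
Nothing blocks unit testing, so it runs from hour 0 to hour 4.
The security scan waits on unit testing (finishes hour 4), so it starts at hour 4 and finishes at 4 + 2 = hour 6.
Smoke testing has to wait for the security scan (finishes hour 6, plus 1-hour gap → hour 7); integration testing (finishes hour 7). The latest of these is hour 7, so smoke testing runs hour 7 to 7 + 3 = hour 10.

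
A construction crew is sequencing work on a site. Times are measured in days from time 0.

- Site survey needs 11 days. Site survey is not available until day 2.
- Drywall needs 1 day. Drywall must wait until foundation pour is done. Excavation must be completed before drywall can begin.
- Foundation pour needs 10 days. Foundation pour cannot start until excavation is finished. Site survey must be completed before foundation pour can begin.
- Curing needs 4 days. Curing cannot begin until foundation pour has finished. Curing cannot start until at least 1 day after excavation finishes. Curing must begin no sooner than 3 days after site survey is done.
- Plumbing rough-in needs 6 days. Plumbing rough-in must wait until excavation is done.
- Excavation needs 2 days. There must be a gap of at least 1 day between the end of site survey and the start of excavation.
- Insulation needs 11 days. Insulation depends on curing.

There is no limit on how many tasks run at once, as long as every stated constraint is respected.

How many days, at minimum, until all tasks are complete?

41

Site survey waits on its own release at day 2, so it starts at day 2 and finishes at 2 + 11 = day 13.
Excavation waits on site survey (finishes day 13, plus 1-day gap → day 14), so it starts at day 14 and finishes at 14 + 2 = day 16.
Plumbing rough-in cannot begin until excavation (finishes day 16). It runs from day 16 to 16 + 6 = day 22.
Foundation pour needs all of excavation (finishes day 16); site survey (finishes day 13). That puts its earliest start at day 16; it finishes at 16 + 10 = day 26.
For drywall: foundation pour (finishes day 26); excavation (finishes day 16). Taking the maximum gives a start of day 26, and it finishes at 26 + 1 = day 27.
For curing: foundation pour (finishes day 26); excavation (finishes day 16, plus 1-day gap → day 17); site survey (finishes day 13, plus 3-day gap → day 16). Taking the maximum gives a start of day 26, and it finishes at 26 + 4 = day 30.
Insulation cannot begin until curing (finishes day 30). It runs from day 30 to 30 + 11 = day 41.
All tasks are finished once the last one completes. Finish times: Site survey at 13, Excavation at 16, Foundation pour at 26, Curing at 30, Plumbing rough-in at 22, Insulation at 41, Drywall at 27. The latest is day 41.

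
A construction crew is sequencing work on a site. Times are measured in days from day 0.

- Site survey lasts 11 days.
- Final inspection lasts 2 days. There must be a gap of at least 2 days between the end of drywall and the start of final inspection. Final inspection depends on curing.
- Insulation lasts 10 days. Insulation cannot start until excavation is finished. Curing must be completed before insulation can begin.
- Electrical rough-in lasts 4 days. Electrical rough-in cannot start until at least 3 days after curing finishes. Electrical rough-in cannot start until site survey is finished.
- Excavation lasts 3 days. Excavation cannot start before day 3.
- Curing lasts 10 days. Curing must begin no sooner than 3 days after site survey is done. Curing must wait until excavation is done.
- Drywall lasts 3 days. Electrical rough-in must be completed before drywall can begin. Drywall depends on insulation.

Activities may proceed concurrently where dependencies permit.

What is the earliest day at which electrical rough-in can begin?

27

Excavation waits on its own release at day 3, so it starts at day 3 and finishes at 3 + 3 = day 6.
Site survey has no prerequisites, so it starts at day 0 and finishes at day 11.
For curing: site survey (finishes day 11, plus 3-day gap → day 14); excavation (finishes day 6). Taking the maximum gives a start of day 14, and it finishes at 14 + 10 = day 24.
Electrical rough-in waits on curing (finishes day 24, plus 3-day gap → day 27); site survey (finishes day 11). The latest of these is day 27, which is the earliest electrical rough-in can start.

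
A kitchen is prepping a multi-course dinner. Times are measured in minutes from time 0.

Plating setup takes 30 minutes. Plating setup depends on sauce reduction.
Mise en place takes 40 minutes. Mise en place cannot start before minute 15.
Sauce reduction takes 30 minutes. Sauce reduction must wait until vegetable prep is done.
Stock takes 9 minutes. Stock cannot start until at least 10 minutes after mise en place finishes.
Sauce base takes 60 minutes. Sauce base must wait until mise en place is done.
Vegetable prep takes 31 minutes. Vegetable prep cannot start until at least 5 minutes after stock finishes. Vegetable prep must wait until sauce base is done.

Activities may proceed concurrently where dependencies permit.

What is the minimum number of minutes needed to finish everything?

206

After its own release at minute 15, mise en place can start at minute 15 and finishes at minute 55.
After mise en place (finishes minute 55), sauce base can start at minute 55 and finishes at minute 115.
Stock cannot begin until mise en place (finishes minute 55, plus 10-minute gap → minute 65). It runs from minute 65 to 65 + 9 = minute 74.
Vegetable prep cannot start until stock (finishes minute 74, plus 5-minute gap → minute 79); sauce base (finishes minute 115). The controlling bound is minute 115, so vegetable prep finishes at 115 + 31 = minute 146.
Sauce reduction cannot begin until vegetable prep (finishes minute 146). It runs from minute 146 to 146 + 30 = minute 176.
Plating setup cannot begin until sauce reduction (finishes minute 176). It runs from minute 176 to 176 + 30 = minute 206.
All tasks are finished once the last one completes. Finish times: Mise en place at 55, Stock at 74, Sauce base at 115, Vegetable prep at 146, Sauce reduction at 176, Plating setup at 206. The latest is minute 206.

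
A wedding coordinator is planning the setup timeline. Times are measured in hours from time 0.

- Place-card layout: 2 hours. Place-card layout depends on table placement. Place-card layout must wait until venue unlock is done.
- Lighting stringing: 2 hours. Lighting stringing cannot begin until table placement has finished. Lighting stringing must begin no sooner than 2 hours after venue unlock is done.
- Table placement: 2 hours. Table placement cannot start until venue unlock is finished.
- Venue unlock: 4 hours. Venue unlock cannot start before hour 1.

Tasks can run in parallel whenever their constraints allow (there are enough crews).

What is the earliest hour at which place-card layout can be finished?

9

Venue unlock cannot begin until its own release at hour 1. It runs from hour 1 to 1 + 4 = hour 5.
Table placement waits on venue unlock (finishes hour 5), so it starts at hour 5 and finishes at 5 + 2 = hour 7.
Place-card layout needs all of table placement (finishes hour 7); venue unlock (finishes hour 5). That puts its earliest start at hour 7; it finishes at 7 + 2 = hour 9.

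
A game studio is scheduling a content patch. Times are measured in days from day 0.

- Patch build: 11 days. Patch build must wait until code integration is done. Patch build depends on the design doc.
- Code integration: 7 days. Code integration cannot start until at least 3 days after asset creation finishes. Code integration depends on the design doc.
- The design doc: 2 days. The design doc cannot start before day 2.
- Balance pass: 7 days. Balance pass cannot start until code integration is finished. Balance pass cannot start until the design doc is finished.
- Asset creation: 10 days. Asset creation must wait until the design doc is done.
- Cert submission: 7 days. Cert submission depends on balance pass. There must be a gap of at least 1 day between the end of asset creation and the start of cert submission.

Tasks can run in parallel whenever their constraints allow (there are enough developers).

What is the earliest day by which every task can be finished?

38

The design doc waits on its own release at day 2, so it starts at day 2 and finishes at 2 + 2 = day 4.
After the design doc (finishes day 4), asset creation can start at day 4 and finishes at day 14.
For code integration: asset creation (finishes day 14, plus 3-day gap → day 17); the design doc (finishes day 4). Taking the maximum gives a start of day 17, and it finishes at 17 + 7 = day 24.
Patch build has to wait for code integration (finishes day 24); the design doc (finishes day 4). The latest of these is day 24, so patch build runs day 24 to 24 + 11 = day 35.
Balance pass cannot start until code integration (finishes day 24); the design doc (finishes day 4). The controlling bound is day 24, so balance pass finishes at 24 + 7 = day 31.
Cert submission has to wait for balance pass (finishes day 31); asset creation (finishes day 14, plus 1-day gap → day 15). The latest of these is day 31, so cert submission runs day 31 to 31 + 7 = day 38.
All tasks are finished once the last one completes. Finish times: The design doc at 4, Asset creation at 14, Code integration at 24, Balance pass at 31, Cert submission at 38, Patch build at 35. The latest is day 38.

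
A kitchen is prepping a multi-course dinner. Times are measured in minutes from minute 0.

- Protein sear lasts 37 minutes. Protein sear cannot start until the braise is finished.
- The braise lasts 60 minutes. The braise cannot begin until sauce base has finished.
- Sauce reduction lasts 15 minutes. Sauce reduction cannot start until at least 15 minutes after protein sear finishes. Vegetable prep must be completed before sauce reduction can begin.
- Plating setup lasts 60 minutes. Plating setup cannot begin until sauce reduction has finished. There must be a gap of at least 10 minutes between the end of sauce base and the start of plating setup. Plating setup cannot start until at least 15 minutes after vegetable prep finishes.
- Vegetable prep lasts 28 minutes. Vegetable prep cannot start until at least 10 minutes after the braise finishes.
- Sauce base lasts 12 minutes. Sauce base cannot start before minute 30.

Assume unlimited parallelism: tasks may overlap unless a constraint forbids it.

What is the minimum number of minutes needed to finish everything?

Sauce base cannot begin until its own release at minute 30. It runs from minute 30 to 30 + 12 = minute 42.
The braise cannot begin until sauce base (finishes minute 42). It runs from minute 42 to 42 + 60 = minute 102.
After the braise (finishes minute 102, plus 10-minute gap → minute 112), vegetable prep can start at minute 112 and finishes at minute 140.
Protein sear cannot begin until the braise (finishes minute 102). It runs from minute 102 to 102 + 37 = minute 139.
Sauce reduction has to wait for protein sear (finishes minute 139, plus 15-minute gap → minute 154); vegetable prep (finishes minute 140). The latest of these is minute 154, so sauce reduction runs minute 154 to 154 + 15 = minute 169.
Plating setup has to wait for sauce reduction (finishes minute 169); sauce base (finishes minute 42, plus 10-minute gap → minute 52); vegetable prep (finishes minute 140, plus 15-minute gap → minute 155). The latest of these is minute 169, so plating setup runs minute 169 to 169 + 60 = minute 229.
All tasks are finished once the last one completes. Finish times: Sauce base at 42, The braise at 102, Protein sear at 139, Vegetable prep at 140, Sauce reduction at 169, Plating setup at 229. The latest is minute 229.

229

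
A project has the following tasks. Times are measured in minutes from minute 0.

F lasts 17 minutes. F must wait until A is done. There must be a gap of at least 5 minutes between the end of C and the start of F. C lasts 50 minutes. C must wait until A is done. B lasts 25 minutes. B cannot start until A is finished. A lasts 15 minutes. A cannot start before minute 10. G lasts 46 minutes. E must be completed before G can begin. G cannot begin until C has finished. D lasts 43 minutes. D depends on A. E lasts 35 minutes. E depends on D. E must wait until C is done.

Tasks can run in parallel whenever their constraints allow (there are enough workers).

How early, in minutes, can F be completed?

A waits on its own release at minute 10, so it starts at minute 10 and finishes at 10 + 15 = minute 25.
C cannot begin until A (finishes minute 25). It runs from minute 25 to 25 + 50 = minute 75.
F needs all of A (finishes minute 25); C (finishes minute 75, plus 5-minute gap → minute 80). That puts its earliest start at minute 80; it finishes at 80 + 17 = minute 97.

97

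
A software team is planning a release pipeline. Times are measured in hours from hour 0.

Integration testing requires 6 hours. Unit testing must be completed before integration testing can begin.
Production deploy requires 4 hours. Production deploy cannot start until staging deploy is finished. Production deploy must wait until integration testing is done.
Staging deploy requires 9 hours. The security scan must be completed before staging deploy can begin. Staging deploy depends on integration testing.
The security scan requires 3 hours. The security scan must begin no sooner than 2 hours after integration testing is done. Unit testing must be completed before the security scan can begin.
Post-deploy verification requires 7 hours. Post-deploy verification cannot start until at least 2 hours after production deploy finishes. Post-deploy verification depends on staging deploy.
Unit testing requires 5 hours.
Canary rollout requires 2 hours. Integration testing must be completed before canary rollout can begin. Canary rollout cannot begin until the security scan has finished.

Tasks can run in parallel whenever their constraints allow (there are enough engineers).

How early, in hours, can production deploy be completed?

29

Unit testing can start immediately at hour 0; it finishes at hour 5.
After unit testing (finishes hour 5), integration testing can start at hour 5 and finishes at hour 11.
The security scan has to wait for integration testing (finishes hour 11, plus 2-hour gap → hour 13); unit testing (finishes hour 5). The latest of these is hour 13, so the security scan runs hour 13 to 13 + 3 = hour 16.
Staging deploy needs all of the security scan (finishes hour 16); integration testing (finishes hour 11). That puts its earliest start at hour 16; it finishes at 16 + 9 = hour 25.
Production deploy needs all of staging deploy (finishes hour 25); integration testing (finishes hour 11). That puts its earliest start at hour 25; it finishes at 25 + 4 = hour 29.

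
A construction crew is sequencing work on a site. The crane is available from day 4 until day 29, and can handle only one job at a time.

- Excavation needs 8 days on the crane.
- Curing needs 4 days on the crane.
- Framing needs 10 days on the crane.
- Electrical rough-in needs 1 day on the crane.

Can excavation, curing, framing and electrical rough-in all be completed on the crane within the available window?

The crane window is 29 − 4 = 25 days.
Running back to back, the jobs need 8 + 4 + 10 + 1 = 23 days on the crane.
Since 23 ≤ 25, they fit within the window.

Yes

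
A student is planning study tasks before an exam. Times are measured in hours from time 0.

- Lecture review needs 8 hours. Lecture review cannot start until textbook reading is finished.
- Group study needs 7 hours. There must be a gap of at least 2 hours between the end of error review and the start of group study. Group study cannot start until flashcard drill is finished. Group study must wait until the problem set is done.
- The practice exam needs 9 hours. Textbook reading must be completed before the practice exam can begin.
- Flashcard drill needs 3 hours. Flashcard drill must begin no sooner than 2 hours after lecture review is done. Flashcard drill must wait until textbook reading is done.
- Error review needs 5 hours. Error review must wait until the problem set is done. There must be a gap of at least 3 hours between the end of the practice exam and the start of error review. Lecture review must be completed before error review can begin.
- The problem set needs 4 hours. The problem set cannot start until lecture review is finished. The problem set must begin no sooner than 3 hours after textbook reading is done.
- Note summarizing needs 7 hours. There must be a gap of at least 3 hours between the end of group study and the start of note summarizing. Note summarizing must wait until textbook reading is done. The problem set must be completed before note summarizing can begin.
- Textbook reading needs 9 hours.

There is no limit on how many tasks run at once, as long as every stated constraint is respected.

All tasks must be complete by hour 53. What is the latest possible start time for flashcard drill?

Note summarizing must finish by hour 53; it takes 7 hours, so it must start by 53 − 7 = hour 46.
Group study feeds into note summarizing (must start by hour 46, minus 3-hour gap → hour 43); so group study must finish by hour 43 and therefore start by hour 36.
Since group study (must start by hour 36) depends on it, flashcard drill must finish by hour 36. Backing off its 3-hour duration gives a latest start of hour 33.

33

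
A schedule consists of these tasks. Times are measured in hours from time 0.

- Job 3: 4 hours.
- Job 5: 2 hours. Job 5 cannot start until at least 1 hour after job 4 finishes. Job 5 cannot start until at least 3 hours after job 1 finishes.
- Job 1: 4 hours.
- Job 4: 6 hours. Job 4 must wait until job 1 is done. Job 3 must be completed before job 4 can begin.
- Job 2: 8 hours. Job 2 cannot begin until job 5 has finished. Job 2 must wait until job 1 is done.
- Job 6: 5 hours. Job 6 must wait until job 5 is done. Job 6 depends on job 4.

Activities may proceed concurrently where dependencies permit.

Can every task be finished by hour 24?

Yes

Job 3 can start immediately at hour 0; it finishes at hour 4.
Job 1 can start immediately at hour 0; it finishes at hour 4.
Job 4 cannot start until job 1 (finishes hour 4); job 3 (finishes hour 4). The controlling bound is hour 4, so job 4 finishes at 4 + 6 = hour 10.
Job 5 has to wait for job 4 (finishes hour 10, plus 1-hour gap → hour 11); job 1 (finishes hour 4, plus 3-hour gap → hour 7). The latest of these is hour 11, so job 5 runs hour 11 to 11 + 2 = hour 13.
Job 6 needs all of job 5 (finishes hour 13); job 4 (finishes hour 10). That puts its earliest start at hour 13; it finishes at 13 + 5 = hour 18.
Job 2 cannot start until job 5 (finishes hour 13); job 1 (finishes hour 4). The controlling bound is hour 13, so job 2 finishes at 13 + 8 = hour 21.
Every task is finished by hour 21, which is no later than the deadline of 24, so the schedule is feasible.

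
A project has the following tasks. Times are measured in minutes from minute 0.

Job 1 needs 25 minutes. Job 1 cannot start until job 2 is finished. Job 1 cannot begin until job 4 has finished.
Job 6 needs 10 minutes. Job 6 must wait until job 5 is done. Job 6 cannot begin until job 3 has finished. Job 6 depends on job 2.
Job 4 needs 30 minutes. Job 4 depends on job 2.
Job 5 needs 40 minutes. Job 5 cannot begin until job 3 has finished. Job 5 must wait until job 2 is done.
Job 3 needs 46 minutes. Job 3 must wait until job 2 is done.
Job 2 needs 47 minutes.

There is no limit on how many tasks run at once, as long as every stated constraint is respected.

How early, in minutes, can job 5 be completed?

Nothing blocks job 2, so it runs from minute 0 to minute 47.
Job 3 cannot begin until job 2 (finishes minute 47). It runs from minute 47 to 47 + 46 = minute 93.
Job 5 has to wait for job 3 (finishes minute 93); job 2 (finishes minute 47). The latest of these is minute 93, so job 5 runs minute 93 to 93 + 40 = minute 133.

133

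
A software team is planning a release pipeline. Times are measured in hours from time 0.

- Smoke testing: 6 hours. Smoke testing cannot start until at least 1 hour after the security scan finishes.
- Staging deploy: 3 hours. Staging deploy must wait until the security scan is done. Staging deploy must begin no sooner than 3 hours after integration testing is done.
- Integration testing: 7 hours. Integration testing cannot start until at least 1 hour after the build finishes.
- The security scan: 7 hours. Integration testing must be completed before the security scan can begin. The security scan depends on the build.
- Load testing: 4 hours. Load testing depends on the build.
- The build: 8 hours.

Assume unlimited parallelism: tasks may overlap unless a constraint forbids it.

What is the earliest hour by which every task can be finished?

The build can start immediately at hour 0; it finishes at hour 8.
After the build (finishes hour 8), load testing can start at hour 8 and finishes at hour 12.
Integration testing cannot begin until the build (finishes hour 8, plus 1-hour gap → hour 9). It runs from hour 9 to 9 + 7 = hour 16.
For the security scan: integration testing (finishes hour 16); the build (finishes hour 8). Taking the maximum gives a start of hour 16, and it finishes at 16 + 7 = hour 23.
Smoke testing cannot begin until the security scan (finishes hour 23, plus 1-hour gap → hour 24). It runs from hour 24 to 24 + 6 = hour 30.
Staging deploy has to wait for the security scan (finishes hour 23); integration testing (finishes hour 16, plus 3-hour gap → hour 19). The latest of these is hour 23, so staging deploy runs hour 23 to 23 + 3 = hour 26.
All tasks are finished once the last one completes. Finish times: The build at 8, Integration testing at 16, The security scan at 23, Staging deploy at 26, Smoke testing at 30, Load testing at 12. The latest is hour 30.

30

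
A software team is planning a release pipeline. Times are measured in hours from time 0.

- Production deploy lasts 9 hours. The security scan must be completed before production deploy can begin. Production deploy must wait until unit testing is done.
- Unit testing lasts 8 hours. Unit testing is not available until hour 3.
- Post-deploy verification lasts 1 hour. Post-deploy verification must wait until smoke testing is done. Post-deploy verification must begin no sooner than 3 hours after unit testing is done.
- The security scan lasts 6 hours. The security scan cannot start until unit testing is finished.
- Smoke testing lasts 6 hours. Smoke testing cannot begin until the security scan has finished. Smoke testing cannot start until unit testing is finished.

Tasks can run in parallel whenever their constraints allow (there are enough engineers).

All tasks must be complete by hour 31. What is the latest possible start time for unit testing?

8

Post-deploy verification has no dependents, so it just needs to finish by hour 31. Starting by 31 − 1 = hour 30 achieves that.
Since post-deploy verification (must start by hour 30) depends on it, smoke testing must finish by hour 30. Backing off its 6-hour duration gives a latest start of hour 24.
Production deploy has no dependents, so it just needs to finish by hour 31. Starting by 31 − 9 = hour 22 achieves that.
For the security scan: smoke testing (must start by hour 24); production deploy (must start by hour 22). The most restrictive is hour 22; with a 6-hour duration, the security scan must start by hour 16.
For unit testing: the security scan (must start by hour 16); smoke testing (must start by hour 24); production deploy (must start by hour 22); post-deploy verification (must start by hour 30, minus 3-hour gap → hour 27). The most restrictive is hour 16; with an 8-hour duration, unit testing must start by hour 8.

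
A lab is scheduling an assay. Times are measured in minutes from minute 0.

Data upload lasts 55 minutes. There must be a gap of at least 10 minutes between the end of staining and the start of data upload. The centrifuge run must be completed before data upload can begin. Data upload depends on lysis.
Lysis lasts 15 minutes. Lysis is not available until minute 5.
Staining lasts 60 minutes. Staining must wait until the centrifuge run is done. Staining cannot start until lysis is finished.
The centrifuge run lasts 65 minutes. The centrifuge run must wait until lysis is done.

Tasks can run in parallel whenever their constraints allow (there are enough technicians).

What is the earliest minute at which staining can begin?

Lysis waits on its own release at minute 5, so it starts at minute 5 and finishes at 5 + 15 = minute 20.
The centrifuge run cannot begin until lysis (finishes minute 20). It runs from minute 20 to 20 + 65 = minute 85.
Staining waits on the centrifuge run (finishes minute 85); lysis (finishes minute 20). The latest of these is minute 85, which is the earliest staining can start.

85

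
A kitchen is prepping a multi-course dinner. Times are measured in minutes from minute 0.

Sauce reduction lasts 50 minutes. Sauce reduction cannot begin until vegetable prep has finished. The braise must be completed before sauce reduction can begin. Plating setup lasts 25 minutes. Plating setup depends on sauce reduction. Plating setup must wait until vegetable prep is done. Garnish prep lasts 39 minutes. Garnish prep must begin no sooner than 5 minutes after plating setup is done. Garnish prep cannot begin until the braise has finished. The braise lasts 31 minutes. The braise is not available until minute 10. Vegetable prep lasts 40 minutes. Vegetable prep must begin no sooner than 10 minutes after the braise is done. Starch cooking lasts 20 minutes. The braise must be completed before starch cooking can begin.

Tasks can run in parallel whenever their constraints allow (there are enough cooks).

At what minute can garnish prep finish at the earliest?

After its own release at minute 10, the braise can start at minute 10 and finishes at minute 41.
After the braise (finishes minute 41, plus 10-minute gap → minute 51), vegetable prep can start at minute 51 and finishes at minute 91.
Sauce reduction needs all of vegetable prep (finishes minute 91); the braise (finishes minute 41). That puts its earliest start at minute 91; it finishes at 91 + 50 = minute 141.
For plating setup: sauce reduction (finishes minute 141); vegetable prep (finishes minute 91). Taking the maximum gives a start of minute 141, and it finishes at 141 + 25 = minute 166.
For garnish prep: plating setup (finishes minute 166, plus 5-minute gap → minute 171); the braise (finishes minute 41). Taking the maximum gives a start of minute 171, and it finishes at 171 + 39 = minute 210.

210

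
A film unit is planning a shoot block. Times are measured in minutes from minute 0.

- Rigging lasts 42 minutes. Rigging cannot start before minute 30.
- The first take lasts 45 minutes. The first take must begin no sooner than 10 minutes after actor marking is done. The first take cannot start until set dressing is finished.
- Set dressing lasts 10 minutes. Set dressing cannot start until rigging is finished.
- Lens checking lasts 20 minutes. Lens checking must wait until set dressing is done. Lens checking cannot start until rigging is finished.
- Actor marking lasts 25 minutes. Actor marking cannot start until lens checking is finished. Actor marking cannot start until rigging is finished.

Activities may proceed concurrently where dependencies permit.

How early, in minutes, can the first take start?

137

Rigging waits on its own release at minute 30, so it starts at minute 30 and finishes at 30 + 42 = minute 72.
After rigging (finishes minute 72), set dressing can start at minute 72 and finishes at minute 82.
Lens checking needs all of set dressing (finishes minute 82); rigging (finishes minute 72). That puts its earliest start at minute 82; it finishes at 82 + 20 = minute 102.
Actor marking has to wait for lens checking (finishes minute 102); rigging (finishes minute 72). The latest of these is minute 102, so actor marking runs minute 102 to 102 + 25 = minute 127.
The first take waits on actor marking (finishes minute 127, plus 10-minute gap → minute 137); set dressing (finishes minute 82). The latest of these is minute 137, which is the earliest the first take can start.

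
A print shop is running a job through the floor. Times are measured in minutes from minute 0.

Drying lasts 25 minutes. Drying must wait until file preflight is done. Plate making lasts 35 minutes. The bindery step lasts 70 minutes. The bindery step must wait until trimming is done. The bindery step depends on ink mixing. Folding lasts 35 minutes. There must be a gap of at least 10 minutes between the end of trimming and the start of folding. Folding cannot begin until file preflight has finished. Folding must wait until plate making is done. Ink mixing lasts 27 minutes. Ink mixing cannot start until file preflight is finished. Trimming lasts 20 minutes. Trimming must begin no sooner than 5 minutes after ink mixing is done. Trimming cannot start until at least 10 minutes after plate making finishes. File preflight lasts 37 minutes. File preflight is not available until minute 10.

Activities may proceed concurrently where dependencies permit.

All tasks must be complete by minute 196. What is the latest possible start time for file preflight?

37

Nothing follows folding; the deadline of minute 196 is its only limit. It must start by 196 − 35 = minute 161.
The bindery step must finish by minute 196; it takes 70 minutes, so it must start by 196 − 70 = minute 126.
Trimming must finish in time for folding (must start by minute 161, minus 10-minute gap → minute 151); the bindery step (must start by minute 126). The tightest is minute 126, so trimming must start by 126 − 20 = minute 106.
Ink mixing must finish in time for trimming (must start by minute 106, minus 5-minute gap → minute 101); the bindery step (must start by minute 126). The tightest is minute 101, so ink mixing must start by 101 − 27 = minute 74.
Nothing follows drying; the deadline of minute 196 is its only limit. It must start by 196 − 25 = minute 171.
File preflight feeds ink mixing (must start by minute 74); drying (must start by minute 171); folding (must start by minute 161). Taking the minimum, file preflight must finish by minute 74 and start by 74 − 37 = minute 37.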